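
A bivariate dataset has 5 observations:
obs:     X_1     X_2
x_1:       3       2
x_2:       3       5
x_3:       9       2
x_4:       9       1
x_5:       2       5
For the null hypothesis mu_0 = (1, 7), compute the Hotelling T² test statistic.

Step 1 — sample mean vector:
  mean(X_1) = (3 + 3 + 9 + 9 + 2) / 5 = 26/5 = 5.2
  mean(X_2) = (2 + 5 + 2 + 1 + 5) / 5 = 15/5 = 3
  x̄ = (5.2, 3),  deviation x̄ - mu_0 = (5.2, 3) - (1, 7) = (4.2, -4).

Step 2 — sample covariance matrix, S[i,j] = (1/(n-1)) · Σ_k (x_{k,i} - mean_i) · (x_{k,j} - mean_j), divisor n-1 = 4:
  S[X_1,X_1] = ((-2.2)·(-2.2) + (-2.2)·(-2.2) + (3.8)·(3.8) + (3.8)·(3.8) + (-3.2)·(-3.2)) / 4 = 48.8/4 = 12.2
  S[X_1,X_2] = ((-2.2)·(-1) + (-2.2)·(2) + (3.8)·(-1) + (3.8)·(-2) + (-3.2)·(2)) / 4 = -20/4 = -5
  S[X_2,X_2] = ((-1)·(-1) + (2)·(2) + (-1)·(-1) + (-2)·(-2) + (2)·(2)) / 4 = 14/4 = 3.5
  S = [[12.2, -5],
 [-5, 3.5]].

Step 3 — invert S. det(S) = 12.2·3.5 - (-5)² = 17.7.
  S^{-1} = (1/det) · [[d, -b], [-b, a]] = [[0.1977, 0.2825],
 [0.2825, 0.6893]].

Step 4 — quadratic form (x̄ - mu_0)^T · S^{-1} · (x̄ - mu_0):
  S^{-1} · (x̄ - mu_0) = (-0.2994, -1.5706),
  (x̄ - mu_0)^T · [...] = (4.2)·(-0.2994) + (-4)·(-1.5706) = 5.0249.

Step 5 — scale by n: T² = 5 · 5.0249 = 25.1243.

T² ≈ 25.1243


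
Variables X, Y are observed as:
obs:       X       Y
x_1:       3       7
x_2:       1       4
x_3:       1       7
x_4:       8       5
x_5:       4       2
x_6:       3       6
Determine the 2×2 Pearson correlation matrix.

Step 1 — column means:
  mean(X) = (3 + 1 + 1 + 8 + 4 + 3) / 6 = 20/6 = 3.3333
  mean(Y) = (7 + 4 + 7 + 5 + 2 + 6) / 6 = 31/6 = 5.1667

Step 2 — sample variances and covariances s[i,j] = (1/(n-1)) · Σ_k (x_{k,i} - mean_i) · (x_{k,j} - mean_j), with n-1 = 5:
  s[X,X] = ((-0.3333)·(-0.3333) + (-2.3333)·(-2.3333) + (-2.3333)·(-2.3333) + (4.6667)·(4.6667) + (0.6667)·(0.6667) + (-0.3333)·(-0.3333)) / 5 = 33.3333/5 = 6.6667
  s[X,Y] = ((-0.3333)·(1.8333) + (-2.3333)·(-1.1667) + (-2.3333)·(1.8333) + (4.6667)·(-0.1667) + (0.6667)·(-3.1667) + (-0.3333)·(0.8333)) / 5 = -5.3333/5 = -1.0667
  s[Y,Y] = ((1.8333)·(1.8333) + (-1.1667)·(-1.1667) + (1.8333)·(1.8333) + (-0.1667)·(-0.1667) + (-3.1667)·(-3.1667) + (0.8333)·(0.8333)) / 5 = 18.8333/5 = 3.7667
  Sample standard deviations s_i = √(s[i,i]):
  s(X) = √(6.6667) = 2.582
  s(Y) = √(3.7667) = 1.9408

Step 3 — r_{ij} = s_{ij} / (s_i · s_j):
  r[X,X] = 1 (diagonal).
  r[X,Y] = -1.0667 / (2.582 · 1.9408) = -1.0667 / 5.0111 = -0.2129
  r[Y,Y] = 1 (diagonal).

R is symmetric with unit diagonal. Assembling:

R = [[1, -0.2129],
 [-0.2129, 1]]


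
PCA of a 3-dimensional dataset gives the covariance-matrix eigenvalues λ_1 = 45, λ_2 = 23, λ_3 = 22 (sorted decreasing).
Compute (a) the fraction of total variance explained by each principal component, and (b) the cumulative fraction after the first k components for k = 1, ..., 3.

Step 1 — total variance = trace(Sigma) = Σ λ_i = 45 + 23 + 22 = 90.

Step 2 — fraction explained by component i = λ_i / Σ λ:
  PC1: 45/90 = 0.5
  PC2: 23/90 = 0.2556
  PC3: 22/90 = 0.2444

Step 3 — cumulative fraction after k components = (λ_1 + ... + λ_k) / Σ λ:
  k = 1: 45/90 = 0.5
  k = 2: (45 + 23)/90 = 68/90 = 0.7556
  k = 3: (45 + 23 + 22)/90 = 90/90 = 1

Summary (fraction, with percent):

explained: PC1 0.5 (50%), PC2 0.2556 (25.56%), PC3 0.2444 (24.44%);  cumulative: 0.5, 0.7556, 1


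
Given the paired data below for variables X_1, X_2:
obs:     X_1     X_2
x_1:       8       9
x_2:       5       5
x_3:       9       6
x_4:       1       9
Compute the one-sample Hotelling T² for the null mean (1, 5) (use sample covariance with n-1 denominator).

Step 1 — sample mean vector:
  mean(X_1) = (8 + 5 + 9 + 1) / 4 = 23/4 = 5.75
  mean(X_2) = (9 + 5 + 6 + 9) / 4 = 29/4 = 7.25
  x̄ = (5.75, 7.25),  deviation x̄ - mu_0 = (5.75, 7.25) - (1, 5) = (4.75, 2.25).

Step 2 — sample covariance matrix, S[i,j] = (1/(n-1)) · Σ_k (x_{k,i} - mean_i) · (x_{k,j} - mean_j), divisor n-1 = 3:
  S[X_1,X_1] = ((2.25)·(2.25) + (-0.75)·(-0.75) + (3.25)·(3.25) + (-4.75)·(-4.75)) / 3 = 38.75/3 = 12.9167
  S[X_1,X_2] = ((2.25)·(1.75) + (-0.75)·(-2.25) + (3.25)·(-1.25) + (-4.75)·(1.75)) / 3 = -6.75/3 = -2.25
  S[X_2,X_2] = ((1.75)·(1.75) + (-2.25)·(-2.25) + (-1.25)·(-1.25) + (1.75)·(1.75)) / 3 = 12.75/3 = 4.25
  S = [[12.9167, -2.25],
 [-2.25, 4.25]].

Step 3 — invert S. det(S) = 12.9167·4.25 - (-2.25)² = 49.8333.
  S^{-1} = (1/det) · [[d, -b], [-b, a]] = [[0.0853, 0.0452],
 [0.0452, 0.2592]].

Step 4 — quadratic form (x̄ - mu_0)^T · S^{-1} · (x̄ - mu_0):
  S^{-1} · (x̄ - mu_0) = (0.5067, 0.7977),
  (x̄ - mu_0)^T · [...] = (4.75)·(0.5067) + (2.25)·(0.7977) = 4.2015.

Step 5 — scale by n: T² = 4 · 4.2015 = 16.806.

T² ≈ 16.806


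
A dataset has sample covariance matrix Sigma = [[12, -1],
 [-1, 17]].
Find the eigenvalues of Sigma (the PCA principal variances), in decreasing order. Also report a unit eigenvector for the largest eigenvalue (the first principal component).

Step 1 — characteristic polynomial of 2×2 Sigma:
  det(Sigma - λI) = λ² - trace · λ + det = 0.
  trace = 12 + 17 = 29, det = 12·17 - (-1)² = 203.
Step 2 — discriminant:
  Δ = trace² - 4·det = 841 - 812 = 29.
Step 3 — eigenvalues:
  λ = (trace ± √Δ)/2 = (29 ± 5.3852)/2,
  λ_1 = 17.1926,  λ_2 = 11.8074.

Step 4 — unit eigenvector for λ_1: solve (Sigma - λ_1 I)v = 0. First row:
  (12 - 17.1926)·v_x + (-1)·v_y = 0, i.e. (-5.1926)·v_x + (-1)·v_y = 0,
  so v ∝ (b, λ_1 - a) = (-1, 5.1926); multiply by -1 so the first entry is positive: u = (1, -5.1926).
  ||u|| = √((1)² + (-5.1926)²) = √(27.9629) ≈ 5.288,
  v_1 = u/||u|| ≈ (0.1891, -0.982) (||v_1|| = 1).

λ_1 = 17.1926,  λ_2 = 11.8074;  v_1 ≈ (0.1891, -0.982)


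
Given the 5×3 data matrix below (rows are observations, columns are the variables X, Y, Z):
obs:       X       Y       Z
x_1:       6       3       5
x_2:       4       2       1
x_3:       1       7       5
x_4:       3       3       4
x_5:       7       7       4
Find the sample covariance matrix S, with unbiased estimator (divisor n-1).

Step 1 — column means:
  mean(X) = (6 + 4 + 1 + 3 + 7) / 5 = 21/5 = 4.2
  mean(Y) = (3 + 2 + 7 + 3 + 7) / 5 = 22/5 = 4.4
  mean(Z) = (5 + 1 + 5 + 4 + 4) / 5 = 19/5 = 3.8

Step 2 — sample covariance S[i,j] = (1/(n-1)) · Σ_k (x_{k,i} - mean_i) · (x_{k,j} - mean_j), with n-1 = 4.
  S[X,X] = ((1.8)·(1.8) + (-0.2)·(-0.2) + (-3.2)·(-3.2) + (-1.2)·(-1.2) + (2.8)·(2.8)) / 4 = 22.8/4 = 5.7
  S[X,Y] = ((1.8)·(-1.4) + (-0.2)·(-2.4) + (-3.2)·(2.6) + (-1.2)·(-1.4) + (2.8)·(2.6)) / 4 = -1.4/4 = -0.35
  S[X,Z] = ((1.8)·(1.2) + (-0.2)·(-2.8) + (-3.2)·(1.2) + (-1.2)·(0.2) + (2.8)·(0.2)) / 4 = -0.8/4 = -0.2
  S[Y,Y] = ((-1.4)·(-1.4) + (-2.4)·(-2.4) + (2.6)·(2.6) + (-1.4)·(-1.4) + (2.6)·(2.6)) / 4 = 23.2/4 = 5.8
  S[Y,Z] = ((-1.4)·(1.2) + (-2.4)·(-2.8) + (2.6)·(1.2) + (-1.4)·(0.2) + (2.6)·(0.2)) / 4 = 8.4/4 = 2.1
  S[Z,Z] = ((1.2)·(1.2) + (-2.8)·(-2.8) + (1.2)·(1.2) + (0.2)·(0.2) + (0.2)·(0.2)) / 4 = 10.8/4 = 2.7

S is symmetric (S[j,i] = S[i,j]). Assembling:

S = [[5.7, -0.35, -0.2],
 [-0.35, 5.8, 2.1],
 [-0.2, 2.1, 2.7]]


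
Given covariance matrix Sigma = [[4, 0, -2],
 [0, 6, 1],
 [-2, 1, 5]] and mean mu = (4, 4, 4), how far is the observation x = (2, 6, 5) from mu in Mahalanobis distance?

Step 1 — centre the observation: (x - mu) = (-2, 2, 1).

Step 2 — invert Sigma (cofactor / det for 3×3, or solve directly):
  Sigma^{-1} = [[0.3152, -0.0217, 0.1304],
 [-0.0217, 0.1739, -0.0435],
 [0.1304, -0.0435, 0.2609]].

Step 3 — form the quadratic (x - mu)^T · Sigma^{-1} · (x - mu):
  Sigma^{-1} · (x - mu) = (-0.5435, 0.3478, -0.087).
  (x - mu)^T · [Sigma^{-1} · (x - mu)] = (-2)·(-0.5435) + (2)·(0.3478) + (1)·(-0.087) = 1.6957.

Step 4 — take square root: d = √(1.6957) ≈ 1.3022.

d(x, mu) = √(1.6957) ≈ 1.3022


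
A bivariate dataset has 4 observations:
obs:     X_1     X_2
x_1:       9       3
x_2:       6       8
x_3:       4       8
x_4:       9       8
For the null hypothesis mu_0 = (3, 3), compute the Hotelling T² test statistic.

Step 1 — sample mean vector:
  mean(X_1) = (9 + 6 + 4 + 9) / 4 = 28/4 = 7
  mean(X_2) = (3 + 8 + 8 + 8) / 4 = 27/4 = 6.75
  x̄ = (7, 6.75),  deviation x̄ - mu_0 = (7, 6.75) - (3, 3) = (4, 3.75).

Step 2 — sample covariance matrix, S[i,j] = (1/(n-1)) · Σ_k (x_{k,i} - mean_i) · (x_{k,j} - mean_j), divisor n-1 = 3:
  S[X_1,X_1] = ((2)·(2) + (-1)·(-1) + (-3)·(-3) + (2)·(2)) / 3 = 18/3 = 6
  S[X_1,X_2] = ((2)·(-3.75) + (-1)·(1.25) + (-3)·(1.25) + (2)·(1.25)) / 3 = -10/3 = -3.3333
  S[X_2,X_2] = ((-3.75)·(-3.75) + (1.25)·(1.25) + (1.25)·(1.25) + (1.25)·(1.25)) / 3 = 18.75/3 = 6.25
  S = [[6, -3.3333],
 [-3.3333, 6.25]].

Step 3 — invert S. det(S) = 6·6.25 - (-3.3333)² = 26.3889.
  S^{-1} = (1/det) · [[d, -b], [-b, a]] = [[0.2368, 0.1263],
 [0.1263, 0.2274]].

Step 4 — quadratic form (x̄ - mu_0)^T · S^{-1} · (x̄ - mu_0):
  S^{-1} · (x̄ - mu_0) = (1.4211, 1.3579),
  (x̄ - mu_0)^T · [...] = (4)·(1.4211) + (3.75)·(1.3579) = 10.7763.

Step 5 — scale by n: T² = 4 · 10.7763 = 43.1053.

T² ≈ 43.1053


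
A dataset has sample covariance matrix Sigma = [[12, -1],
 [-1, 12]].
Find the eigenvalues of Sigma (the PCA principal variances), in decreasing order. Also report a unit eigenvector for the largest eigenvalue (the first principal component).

Step 1 — characteristic polynomial of 2×2 Sigma:
  det(Sigma - λI) = λ² - trace · λ + det = 0.
  trace = 12 + 12 = 24, det = 12·12 - (-1)² = 143.
Step 2 — discriminant:
  Δ = trace² - 4·det = 576 - 572 = 4.
Step 3 — eigenvalues:
  λ = (trace ± √Δ)/2 = (24 ± 2)/2,
  λ_1 = 13,  λ_2 = 11.

Step 4 — unit eigenvector for λ_1: solve (Sigma - λ_1 I)v = 0. First row:
  (12 - 13)·v_x + (-1)·v_y = 0, i.e. (-1)·v_x + (-1)·v_y = 0,
  so v ∝ (b, λ_1 - a) = (-1, 1); multiply by -1 so the first entry is positive: u = (1, -1).
  ||u|| = √((1)² + (-1)²) = √(2) ≈ 1.4142,
  v_1 = u/||u|| ≈ (0.7071, -0.7071) (||v_1|| = 1).

λ_1 = 13,  λ_2 = 11;  v_1 ≈ (0.7071, -0.7071)


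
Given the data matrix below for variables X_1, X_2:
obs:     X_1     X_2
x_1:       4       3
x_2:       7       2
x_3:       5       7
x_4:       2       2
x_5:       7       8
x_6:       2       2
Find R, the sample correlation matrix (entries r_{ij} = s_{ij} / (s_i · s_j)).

Step 1 — column means:
  mean(X_1) = (4 + 7 + 5 + 2 + 7 + 2) / 6 = 27/6 = 4.5
  mean(X_2) = (3 + 2 + 7 + 2 + 8 + 2) / 6 = 24/6 = 4

Step 2 — sample variances and covariances s[i,j] = (1/(n-1)) · Σ_k (x_{k,i} - mean_i) · (x_{k,j} - mean_j), with n-1 = 5:
  s[X_1,X_1] = ((-0.5)·(-0.5) + (2.5)·(2.5) + (0.5)·(0.5) + (-2.5)·(-2.5) + (2.5)·(2.5) + (-2.5)·(-2.5)) / 5 = 25.5/5 = 5.1
  s[X_1,X_2] = ((-0.5)·(-1) + (2.5)·(-2) + (0.5)·(3) + (-2.5)·(-2) + (2.5)·(4) + (-2.5)·(-2)) / 5 = 17/5 = 3.4
  s[X_2,X_2] = ((-1)·(-1) + (-2)·(-2) + (3)·(3) + (-2)·(-2) + (4)·(4) + (-2)·(-2)) / 5 = 38/5 = 7.6
  Sample standard deviations s_i = √(s[i,i]):
  s(X_1) = √(5.1) = 2.2583
  s(X_2) = √(7.6) = 2.7568

Step 3 — r_{ij} = s_{ij} / (s_i · s_j):
  r[X_1,X_1] = 1 (diagonal).
  r[X_1,X_2] = 3.4 / (2.2583 · 2.7568) = 3.4 / 6.2258 = 0.5461
  r[X_2,X_2] = 1 (diagonal).

R is symmetric with unit diagonal. Assembling:

R = [[1, 0.5461],
 [0.5461, 1]]


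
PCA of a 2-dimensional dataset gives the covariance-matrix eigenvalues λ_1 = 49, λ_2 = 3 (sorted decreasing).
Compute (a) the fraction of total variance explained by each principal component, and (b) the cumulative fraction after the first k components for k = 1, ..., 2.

Step 1 — total variance = trace(Sigma) = Σ λ_i = 49 + 3 = 52.

Step 2 — fraction explained by component i = λ_i / Σ λ:
  PC1: 49/52 = 0.9423
  PC2: 3/52 = 0.0577

Step 3 — cumulative fraction after k components = (λ_1 + ... + λ_k) / Σ λ:
  k = 1: 49/52 = 0.9423
  k = 2: (49 + 3)/52 = 52/52 = 1

Summary (fraction, with percent):

explained: PC1 0.9423 (94.23%), PC2 0.0577 (5.77%);  cumulative: 0.9423, 1


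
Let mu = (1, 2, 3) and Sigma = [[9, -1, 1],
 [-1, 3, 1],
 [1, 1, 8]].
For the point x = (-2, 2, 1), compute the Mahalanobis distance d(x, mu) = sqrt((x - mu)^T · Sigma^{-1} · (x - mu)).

Step 1 — centre the observation: (x - mu) = (-3, 0, -2).

Step 2 — invert Sigma (cofactor / det for 3×3, or solve directly):
  Sigma^{-1} = [[0.1186, 0.0464, -0.0206],
 [0.0464, 0.366, -0.0515],
 [-0.0206, -0.0515, 0.134]].

Step 3 — form the quadratic (x - mu)^T · Sigma^{-1} · (x - mu):
  Sigma^{-1} · (x - mu) = (-0.3144, -0.0361, -0.2062).
  (x - mu)^T · [Sigma^{-1} · (x - mu)] = (-3)·(-0.3144) + (0)·(-0.0361) + (-2)·(-0.2062) = 1.3557.

Step 4 — take square root: d = √(1.3557) ≈ 1.1643.

d(x, mu) = √(1.3557) ≈ 1.1643


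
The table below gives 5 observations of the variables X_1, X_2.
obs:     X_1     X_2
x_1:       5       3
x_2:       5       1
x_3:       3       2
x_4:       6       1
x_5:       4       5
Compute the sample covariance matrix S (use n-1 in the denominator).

Step 1 — column means:
  mean(X_1) = (5 + 5 + 3 + 6 + 4) / 5 = 23/5 = 4.6
  mean(X_2) = (3 + 1 + 2 + 1 + 5) / 5 = 12/5 = 2.4

Step 2 — sample covariance S[i,j] = (1/(n-1)) · Σ_k (x_{k,i} - mean_i) · (x_{k,j} - mean_j), with n-1 = 4.
  S[X_1,X_1] = ((0.4)·(0.4) + (0.4)·(0.4) + (-1.6)·(-1.6) + (1.4)·(1.4) + (-0.6)·(-0.6)) / 4 = 5.2/4 = 1.3
  S[X_1,X_2] = ((0.4)·(0.6) + (0.4)·(-1.4) + (-1.6)·(-0.4) + (1.4)·(-1.4) + (-0.6)·(2.6)) / 4 = -3.2/4 = -0.8
  S[X_2,X_2] = ((0.6)·(0.6) + (-1.4)·(-1.4) + (-0.4)·(-0.4) + (-1.4)·(-1.4) + (2.6)·(2.6)) / 4 = 11.2/4 = 2.8

S is symmetric (S[j,i] = S[i,j]). Assembling:

S = [[1.3, -0.8],
 [-0.8, 2.8]]


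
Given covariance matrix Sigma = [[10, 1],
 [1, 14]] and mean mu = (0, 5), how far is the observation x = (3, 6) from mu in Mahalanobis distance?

Step 1 — centre the observation: (x - mu) = (3, 1).

Step 2 — invert Sigma. det(Sigma) = 10·14 - (1)² = 139.
  Sigma^{-1} = (1/det) · [[d, -b], [-b, a]] = [[0.1007, -0.0072],
 [-0.0072, 0.0719]].

Step 3 — form the quadratic (x - mu)^T · Sigma^{-1} · (x - mu):
  Sigma^{-1} · (x - mu) = (0.295, 0.0504).
  (x - mu)^T · [Sigma^{-1} · (x - mu)] = (3)·(0.295) + (1)·(0.0504) = 0.9353.

Step 4 — take square root: d = √(0.9353) ≈ 0.9671.

d(x, mu) = √(0.9353) ≈ 0.9671


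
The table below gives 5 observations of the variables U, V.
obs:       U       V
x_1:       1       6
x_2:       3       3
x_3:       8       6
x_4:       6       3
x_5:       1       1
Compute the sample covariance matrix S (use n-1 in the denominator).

Step 1 — column means:
  mean(U) = (1 + 3 + 8 + 6 + 1) / 5 = 19/5 = 3.8
  mean(V) = (6 + 3 + 6 + 3 + 1) / 5 = 19/5 = 3.8

Step 2 — sample covariance S[i,j] = (1/(n-1)) · Σ_k (x_{k,i} - mean_i) · (x_{k,j} - mean_j), with n-1 = 4.
  S[U,U] = ((-2.8)·(-2.8) + (-0.8)·(-0.8) + (4.2)·(4.2) + (2.2)·(2.2) + (-2.8)·(-2.8)) / 4 = 38.8/4 = 9.7
  S[U,V] = ((-2.8)·(2.2) + (-0.8)·(-0.8) + (4.2)·(2.2) + (2.2)·(-0.8) + (-2.8)·(-2.8)) / 4 = 9.8/4 = 2.45
  S[V,V] = ((2.2)·(2.2) + (-0.8)·(-0.8) + (2.2)·(2.2) + (-0.8)·(-0.8) + (-2.8)·(-2.8)) / 4 = 18.8/4 = 4.7

S is symmetric (S[j,i] = S[i,j]). Assembling:

S = [[9.7, 2.45],
 [2.45, 4.7]]


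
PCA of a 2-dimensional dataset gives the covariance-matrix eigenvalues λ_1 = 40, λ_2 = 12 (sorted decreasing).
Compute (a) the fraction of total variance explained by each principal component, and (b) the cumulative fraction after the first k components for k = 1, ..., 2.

Step 1 — total variance = trace(Sigma) = Σ λ_i = 40 + 12 = 52.

Step 2 — fraction explained by component i = λ_i / Σ λ:
  PC1: 40/52 = 0.7692
  PC2: 12/52 = 0.2308

Step 3 — cumulative fraction after k components = (λ_1 + ... + λ_k) / Σ λ:
  k = 1: 40/52 = 0.7692
  k = 2: (40 + 12)/52 = 52/52 = 1

Summary (fraction, with percent):

explained: PC1 0.7692 (76.92%), PC2 0.2308 (23.08%);  cumulative: 0.7692, 1


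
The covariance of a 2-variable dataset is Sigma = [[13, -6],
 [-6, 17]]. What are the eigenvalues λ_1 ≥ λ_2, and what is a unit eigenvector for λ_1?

Step 1 — characteristic polynomial of 2×2 Sigma:
  det(Sigma - λI) = λ² - trace · λ + det = 0.
  trace = 13 + 17 = 30, det = 13·17 - (-6)² = 185.
Step 2 — discriminant:
  Δ = trace² - 4·det = 900 - 740 = 160.
Step 3 — eigenvalues:
  λ = (trace ± √Δ)/2 = (30 ± 12.6491)/2,
  λ_1 = 21.3246,  λ_2 = 8.6754.

Step 4 — unit eigenvector for λ_1: solve (Sigma - λ_1 I)v = 0. First row:
  (13 - 21.3246)·v_x + (-6)·v_y = 0, i.e. (-8.3246)·v_x + (-6)·v_y = 0,
  so v ∝ (b, λ_1 - a) = (-6, 8.3246); multiply by -1 so the first entry is positive: u = (6, -8.3246).
  ||u|| = √((6)² + (-8.3246)²) = √(105.2982) ≈ 10.2615,
  v_1 = u/||u|| ≈ (0.5847, -0.8112) (||v_1|| = 1).

λ_1 = 21.3246,  λ_2 = 8.6754;  v_1 ≈ (0.5847, -0.8112)


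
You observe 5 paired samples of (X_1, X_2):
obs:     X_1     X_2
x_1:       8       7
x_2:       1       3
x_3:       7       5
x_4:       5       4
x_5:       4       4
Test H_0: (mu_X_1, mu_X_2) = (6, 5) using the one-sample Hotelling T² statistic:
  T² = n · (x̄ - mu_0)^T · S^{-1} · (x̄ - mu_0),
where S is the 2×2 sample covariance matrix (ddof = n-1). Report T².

Step 1 — sample mean vector:
  mean(X_1) = (8 + 1 + 7 + 5 + 4) / 5 = 25/5 = 5
  mean(X_2) = (7 + 3 + 5 + 4 + 4) / 5 = 23/5 = 4.6
  x̄ = (5, 4.6),  deviation x̄ - mu_0 = (5, 4.6) - (6, 5) = (-1, -0.4).

Step 2 — sample covariance matrix, S[i,j] = (1/(n-1)) · Σ_k (x_{k,i} - mean_i) · (x_{k,j} - mean_j), divisor n-1 = 4:
  S[X_1,X_1] = ((3)·(3) + (-4)·(-4) + (2)·(2) + (0)·(0) + (-1)·(-1)) / 4 = 30/4 = 7.5
  S[X_1,X_2] = ((3)·(2.4) + (-4)·(-1.6) + (2)·(0.4) + (0)·(-0.6) + (-1)·(-0.6)) / 4 = 15/4 = 3.75
  S[X_2,X_2] = ((2.4)·(2.4) + (-1.6)·(-1.6) + (0.4)·(0.4) + (-0.6)·(-0.6) + (-0.6)·(-0.6)) / 4 = 9.2/4 = 2.3
  S = [[7.5, 3.75],
 [3.75, 2.3]].

Step 3 — invert S. det(S) = 7.5·2.3 - (3.75)² = 3.1875.
  S^{-1} = (1/det) · [[d, -b], [-b, a]] = [[0.7216, -1.1765],
 [-1.1765, 2.3529]].

Step 4 — quadratic form (x̄ - mu_0)^T · S^{-1} · (x̄ - mu_0):
  S^{-1} · (x̄ - mu_0) = (-0.251, 0.2353),
  (x̄ - mu_0)^T · [...] = (-1)·(-0.251) + (-0.4)·(0.2353) = 0.1569.

Step 5 — scale by n: T² = 5 · 0.1569 = 0.7843.

T² ≈ 0.7843


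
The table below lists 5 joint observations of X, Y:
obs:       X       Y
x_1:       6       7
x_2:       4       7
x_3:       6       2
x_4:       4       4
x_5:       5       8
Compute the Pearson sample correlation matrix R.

Step 1 — column means:
  mean(X) = (6 + 4 + 6 + 4 + 5) / 5 = 25/5 = 5
  mean(Y) = (7 + 7 + 2 + 4 + 8) / 5 = 28/5 = 5.6

Step 2 — sample variances and covariances s[i,j] = (1/(n-1)) · Σ_k (x_{k,i} - mean_i) · (x_{k,j} - mean_j), with n-1 = 4:
  s[X,X] = ((1)·(1) + (-1)·(-1) + (1)·(1) + (-1)·(-1) + (0)·(0)) / 4 = 4/4 = 1
  s[X,Y] = ((1)·(1.4) + (-1)·(1.4) + (1)·(-3.6) + (-1)·(-1.6) + (0)·(2.4)) / 4 = -2/4 = -0.5
  s[Y,Y] = ((1.4)·(1.4) + (1.4)·(1.4) + (-3.6)·(-3.6) + (-1.6)·(-1.6) + (2.4)·(2.4)) / 4 = 25.2/4 = 6.3
  Sample standard deviations s_i = √(s[i,i]):
  s(X) = √(1) = 1
  s(Y) = √(6.3) = 2.51

Step 3 — r_{ij} = s_{ij} / (s_i · s_j):
  r[X,X] = 1 (diagonal).
  r[X,Y] = -0.5 / (1 · 2.51) = -0.5 / 2.51 = -0.1992
  r[Y,Y] = 1 (diagonal).

R is symmetric with unit diagonal. Assembling:

R = [[1, -0.1992],
 [-0.1992, 1]]


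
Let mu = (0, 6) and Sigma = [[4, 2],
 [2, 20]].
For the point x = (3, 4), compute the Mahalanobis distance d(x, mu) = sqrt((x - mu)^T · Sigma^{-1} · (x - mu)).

Step 1 — centre the observation: (x - mu) = (3, -2).

Step 2 — invert Sigma. det(Sigma) = 4·20 - (2)² = 76.
  Sigma^{-1} = (1/det) · [[d, -b], [-b, a]] = [[0.2632, -0.0263],
 [-0.0263, 0.0526]].

Step 3 — form the quadratic (x - mu)^T · Sigma^{-1} · (x - mu):
  Sigma^{-1} · (x - mu) = (0.8421, -0.1842).
  (x - mu)^T · [Sigma^{-1} · (x - mu)] = (3)·(0.8421) + (-2)·(-0.1842) = 2.8947.

Step 4 — take square root: d = √(2.8947) ≈ 1.7014.

d(x, mu) = √(2.8947) ≈ 1.7014


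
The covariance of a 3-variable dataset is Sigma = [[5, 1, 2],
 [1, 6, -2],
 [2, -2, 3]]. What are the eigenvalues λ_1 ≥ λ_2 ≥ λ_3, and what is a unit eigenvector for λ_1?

Step 1 — characteristic polynomial p(λ) = det(λI - Sigma) = λ³ - tr·λ² + c_1·λ - det, where tr = trace, c_1 = sum of the principal 2×2 minors, det = det(Sigma):
  tr = 5 + 6 + 3 = 14,
  c_1 = (5·6 - (1)²) + (5·3 - (2)²) + (6·3 - (-2)²) = 29 + 11 + 14 = 54,
  det = 5·(6·3 - (-2)²) - (1)·((1)·3 - (-2)·(2)) + (2)·((1)·(-2) - 6·(2)) = 5·(14) - (1)·(7) + (2)·(-14) = 35.
  So p(λ) = λ³ - 14λ² + 54λ - 35.
Step 2 — look for an integer root (rational root theorem: any rational root is an integer divisor of 35). Testing λ = 7:
  p(7) = 343 - 686 + 378 - 35 = 0  ✓
  Dividing out (λ - 7): p(λ) = (λ - 7)(λ² - 7λ + 5).
Step 3 — remaining eigenvalues from the quadratic λ² - 7λ + 5 = 0:
  Δ = 7² - 4·5 = 49 - 20 = 29,  λ = (7 ± √29)/2 = (7 ± 5.3852)/2 ≈ 6.1926 or 0.8074.
  Sorted: λ_1 = 7,  λ_2 = 6.1926,  λ_3 = 0.8074  (check: sum = 14 = tr ✓).

Step 4 — unit eigenvector for λ_1 = 7: v spans the null space of (Sigma - λ_1 I), whose rows are
  r_1 = (-2, 1, 2),  r_2 = (1, -1, -2),  r_3 = (2, -2, -4).
  v is orthogonal to every row, so take v ∝ r_1 × r_2 = ((1)·(-2) - (2)·(-1), (2)·(1) - (-2)·(-2), (-2)·(-1) - (1)·(1)) = (0, -2, 1).
  Rescale (multiply by -1 so the first nonzero entry is positive): u = (0, 2, -1).
  ||u|| = √((0)² + (2)² + (-1)²) = √(5) ≈ 2.2361,  v_1 = u/||u|| ≈ (0, 0.8944, -0.4472) (||v_1|| = 1).

λ_1 = 7,  λ_2 = 6.1926,  λ_3 = 0.8074;  v_1 ≈ (0, 0.8944, -0.4472)


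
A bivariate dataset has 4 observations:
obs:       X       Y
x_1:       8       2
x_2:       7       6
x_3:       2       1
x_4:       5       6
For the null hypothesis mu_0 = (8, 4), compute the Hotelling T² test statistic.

Step 1 — sample mean vector:
  mean(X) = (8 + 7 + 2 + 5) / 4 = 22/4 = 5.5
  mean(Y) = (2 + 6 + 1 + 6) / 4 = 15/4 = 3.75
  x̄ = (5.5, 3.75),  deviation x̄ - mu_0 = (5.5, 3.75) - (8, 4) = (-2.5, -0.25).

Step 2 — sample covariance matrix, S[i,j] = (1/(n-1)) · Σ_k (x_{k,i} - mean_i) · (x_{k,j} - mean_j), divisor n-1 = 3:
  S[X,X] = ((2.5)·(2.5) + (1.5)·(1.5) + (-3.5)·(-3.5) + (-0.5)·(-0.5)) / 3 = 21/3 = 7
  S[X,Y] = ((2.5)·(-1.75) + (1.5)·(2.25) + (-3.5)·(-2.75) + (-0.5)·(2.25)) / 3 = 7.5/3 = 2.5
  S[Y,Y] = ((-1.75)·(-1.75) + (2.25)·(2.25) + (-2.75)·(-2.75) + (2.25)·(2.25)) / 3 = 20.75/3 = 6.9167
  S = [[7, 2.5],
 [2.5, 6.9167]].

Step 3 — invert S. det(S) = 7·6.9167 - (2.5)² = 42.1667.
  S^{-1} = (1/det) · [[d, -b], [-b, a]] = [[0.164, -0.0593],
 [-0.0593, 0.166]].

Step 4 — quadratic form (x̄ - mu_0)^T · S^{-1} · (x̄ - mu_0):
  S^{-1} · (x̄ - mu_0) = (-0.3953, 0.1067),
  (x̄ - mu_0)^T · [...] = (-2.5)·(-0.3953) + (-0.25)·(0.1067) = 0.9615.

Step 5 — scale by n: T² = 4 · 0.9615 = 3.8458.

T² ≈ 3.8458


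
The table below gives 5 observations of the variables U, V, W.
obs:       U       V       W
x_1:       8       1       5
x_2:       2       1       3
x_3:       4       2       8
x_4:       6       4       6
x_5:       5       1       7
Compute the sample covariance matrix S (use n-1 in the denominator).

Step 1 — column means:
  mean(U) = (8 + 2 + 4 + 6 + 5) / 5 = 25/5 = 5
  mean(V) = (1 + 1 + 2 + 4 + 1) / 5 = 9/5 = 1.8
  mean(W) = (5 + 3 + 8 + 6 + 7) / 5 = 29/5 = 5.8

Step 2 — sample covariance S[i,j] = (1/(n-1)) · Σ_k (x_{k,i} - mean_i) · (x_{k,j} - mean_j), with n-1 = 4.
  S[U,U] = ((3)·(3) + (-3)·(-3) + (-1)·(-1) + (1)·(1) + (0)·(0)) / 4 = 20/4 = 5
  S[U,V] = ((3)·(-0.8) + (-3)·(-0.8) + (-1)·(0.2) + (1)·(2.2) + (0)·(-0.8)) / 4 = 2/4 = 0.5
  S[U,W] = ((3)·(-0.8) + (-3)·(-2.8) + (-1)·(2.2) + (1)·(0.2) + (0)·(1.2)) / 4 = 4/4 = 1
  S[V,V] = ((-0.8)·(-0.8) + (-0.8)·(-0.8) + (0.2)·(0.2) + (2.2)·(2.2) + (-0.8)·(-0.8)) / 4 = 6.8/4 = 1.7
  S[V,W] = ((-0.8)·(-0.8) + (-0.8)·(-2.8) + (0.2)·(2.2) + (2.2)·(0.2) + (-0.8)·(1.2)) / 4 = 2.8/4 = 0.7
  S[W,W] = ((-0.8)·(-0.8) + (-2.8)·(-2.8) + (2.2)·(2.2) + (0.2)·(0.2) + (1.2)·(1.2)) / 4 = 14.8/4 = 3.7

S is symmetric (S[j,i] = S[i,j]). Assembling:

S = [[5, 0.5, 1],
 [0.5, 1.7, 0.7],
 [1, 0.7, 3.7]]


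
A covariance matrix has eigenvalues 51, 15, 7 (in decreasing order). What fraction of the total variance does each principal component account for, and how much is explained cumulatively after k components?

Step 1 — total variance = trace(Sigma) = Σ λ_i = 51 + 15 + 7 = 73.

Step 2 — fraction explained by component i = λ_i / Σ λ:
  PC1: 51/73 = 0.6986
  PC2: 15/73 = 0.2055
  PC3: 7/73 = 0.0959

Step 3 — cumulative fraction after k components = (λ_1 + ... + λ_k) / Σ λ:
  k = 1: 51/73 = 0.6986
  k = 2: (51 + 15)/73 = 66/73 = 0.9041
  k = 3: (51 + 15 + 7)/73 = 73/73 = 1

Summary (fraction, with percent):

explained: PC1 0.6986 (69.86%), PC2 0.2055 (20.55%), PC3 0.0959 (9.59%);  cumulative: 0.6986, 0.9041, 1


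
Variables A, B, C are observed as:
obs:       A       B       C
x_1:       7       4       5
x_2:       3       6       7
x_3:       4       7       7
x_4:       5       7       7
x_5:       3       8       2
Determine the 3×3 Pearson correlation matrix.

Step 1 — column means:
  mean(A) = (7 + 3 + 4 + 5 + 3) / 5 = 22/5 = 4.4
  mean(B) = (4 + 6 + 7 + 7 + 8) / 5 = 32/5 = 6.4
  mean(C) = (5 + 7 + 7 + 7 + 2) / 5 = 28/5 = 5.6

Step 2 — sample variances and covariances s[i,j] = (1/(n-1)) · Σ_k (x_{k,i} - mean_i) · (x_{k,j} - mean_j), with n-1 = 4:
  s[A,A] = ((2.6)·(2.6) + (-1.4)·(-1.4) + (-0.4)·(-0.4) + (0.6)·(0.6) + (-1.4)·(-1.4)) / 4 = 11.2/4 = 2.8
  s[A,B] = ((2.6)·(-2.4) + (-1.4)·(-0.4) + (-0.4)·(0.6) + (0.6)·(0.6) + (-1.4)·(1.6)) / 4 = -7.8/4 = -1.95
  s[A,C] = ((2.6)·(-0.6) + (-1.4)·(1.4) + (-0.4)·(1.4) + (0.6)·(1.4) + (-1.4)·(-3.6)) / 4 = 1.8/4 = 0.45
  s[B,B] = ((-2.4)·(-2.4) + (-0.4)·(-0.4) + (0.6)·(0.6) + (0.6)·(0.6) + (1.6)·(1.6)) / 4 = 9.2/4 = 2.3
  s[B,C] = ((-2.4)·(-0.6) + (-0.4)·(1.4) + (0.6)·(1.4) + (0.6)·(1.4) + (1.6)·(-3.6)) / 4 = -3.2/4 = -0.8
  s[C,C] = ((-0.6)·(-0.6) + (1.4)·(1.4) + (1.4)·(1.4) + (1.4)·(1.4) + (-3.6)·(-3.6)) / 4 = 19.2/4 = 4.8
  Sample standard deviations s_i = √(s[i,i]):
  s(A) = √(2.8) = 1.6733
  s(B) = √(2.3) = 1.5166
  s(C) = √(4.8) = 2.1909

Step 3 — r_{ij} = s_{ij} / (s_i · s_j):
  r[A,A] = 1 (diagonal).
  r[A,B] = -1.95 / (1.6733 · 1.5166) = -1.95 / 2.5377 = -0.7684
  r[A,C] = 0.45 / (1.6733 · 2.1909) = 0.45 / 3.6661 = 0.1227
  r[B,B] = 1 (diagonal).
  r[B,C] = -0.8 / (1.5166 · 2.1909) = -0.8 / 3.3226 = -0.2408
  r[C,C] = 1 (diagonal).

R is symmetric with unit diagonal. Assembling:

R = [[1, -0.7684, 0.1227],
 [-0.7684, 1, -0.2408],
 [0.1227, -0.2408, 1]]


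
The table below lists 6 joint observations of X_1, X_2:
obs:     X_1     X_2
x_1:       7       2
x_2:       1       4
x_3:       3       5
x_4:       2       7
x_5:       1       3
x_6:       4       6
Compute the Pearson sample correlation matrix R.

Step 1 — column means:
  mean(X_1) = (7 + 1 + 3 + 2 + 1 + 4) / 6 = 18/6 = 3
  mean(X_2) = (2 + 4 + 5 + 7 + 3 + 6) / 6 = 27/6 = 4.5

Step 2 — sample variances and covariances s[i,j] = (1/(n-1)) · Σ_k (x_{k,i} - mean_i) · (x_{k,j} - mean_j), with n-1 = 5:
  s[X_1,X_1] = ((4)·(4) + (-2)·(-2) + (0)·(0) + (-1)·(-1) + (-2)·(-2) + (1)·(1)) / 5 = 26/5 = 5.2
  s[X_1,X_2] = ((4)·(-2.5) + (-2)·(-0.5) + (0)·(0.5) + (-1)·(2.5) + (-2)·(-1.5) + (1)·(1.5)) / 5 = -7/5 = -1.4
  s[X_2,X_2] = ((-2.5)·(-2.5) + (-0.5)·(-0.5) + (0.5)·(0.5) + (2.5)·(2.5) + (-1.5)·(-1.5) + (1.5)·(1.5)) / 5 = 17.5/5 = 3.5
  Sample standard deviations s_i = √(s[i,i]):
  s(X_1) = √(5.2) = 2.2804
  s(X_2) = √(3.5) = 1.8708

Step 3 — r_{ij} = s_{ij} / (s_i · s_j):
  r[X_1,X_1] = 1 (diagonal).
  r[X_1,X_2] = -1.4 / (2.2804 · 1.8708) = -1.4 / 4.2661 = -0.3282
  r[X_2,X_2] = 1 (diagonal).

R is symmetric with unit diagonal. Assembling:

R = [[1, -0.3282],
 [-0.3282, 1]]


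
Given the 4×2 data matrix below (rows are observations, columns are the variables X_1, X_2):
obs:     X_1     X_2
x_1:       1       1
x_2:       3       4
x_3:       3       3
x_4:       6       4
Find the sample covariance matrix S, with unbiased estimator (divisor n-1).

Step 1 — column means:
  mean(X_1) = (1 + 3 + 3 + 6) / 4 = 13/4 = 3.25
  mean(X_2) = (1 + 4 + 3 + 4) / 4 = 12/4 = 3

Step 2 — sample covariance S[i,j] = (1/(n-1)) · Σ_k (x_{k,i} - mean_i) · (x_{k,j} - mean_j), with n-1 = 3.
  S[X_1,X_1] = ((-2.25)·(-2.25) + (-0.25)·(-0.25) + (-0.25)·(-0.25) + (2.75)·(2.75)) / 3 = 12.75/3 = 4.25
  S[X_1,X_2] = ((-2.25)·(-2) + (-0.25)·(1) + (-0.25)·(0) + (2.75)·(1)) / 3 = 7/3 = 2.3333
  S[X_2,X_2] = ((-2)·(-2) + (1)·(1) + (0)·(0) + (1)·(1)) / 3 = 6/3 = 2

S is symmetric (S[j,i] = S[i,j]). Assembling:

S = [[4.25, 2.3333],
 [2.3333, 2]]


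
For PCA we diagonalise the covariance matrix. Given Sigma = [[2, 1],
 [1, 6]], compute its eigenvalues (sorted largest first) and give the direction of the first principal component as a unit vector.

Step 1 — characteristic polynomial of 2×2 Sigma:
  det(Sigma - λI) = λ² - trace · λ + det = 0.
  trace = 2 + 6 = 8, det = 2·6 - (1)² = 11.
Step 2 — discriminant:
  Δ = trace² - 4·det = 64 - 44 = 20.
Step 3 — eigenvalues:
  λ = (trace ± √Δ)/2 = (8 ± 4.4721)/2,
  λ_1 = 6.2361,  λ_2 = 1.7639.

Step 4 — unit eigenvector for λ_1: solve (Sigma - λ_1 I)v = 0. First row:
  (2 - 6.2361)·v_x + (1)·v_y = 0, i.e. (-4.2361)·v_x + (1)·v_y = 0,
  so v ∝ (b, λ_1 - a) = (1, 4.2361) = u.
  ||u|| = √((1)² + (4.2361)²) = √(18.9443) ≈ 4.3525,
  v_1 = u/||u|| ≈ (0.2298, 0.9732) (||v_1|| = 1).

λ_1 = 6.2361,  λ_2 = 1.7639;  v_1 ≈ (0.2298, 0.9732)


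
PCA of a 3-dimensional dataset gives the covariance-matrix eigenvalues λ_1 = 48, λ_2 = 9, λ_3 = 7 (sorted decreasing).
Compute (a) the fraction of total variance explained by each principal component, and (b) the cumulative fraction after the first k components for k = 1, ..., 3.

Step 1 — total variance = trace(Sigma) = Σ λ_i = 48 + 9 + 7 = 64.

Step 2 — fraction explained by component i = λ_i / Σ λ:
  PC1: 48/64 = 0.75
  PC2: 9/64 = 0.1406
  PC3: 7/64 = 0.1094

Step 3 — cumulative fraction after k components = (λ_1 + ... + λ_k) / Σ λ:
  k = 1: 48/64 = 0.75
  k = 2: (48 + 9)/64 = 57/64 = 0.8906
  k = 3: (48 + 9 + 7)/64 = 64/64 = 1

Summary (fraction, with percent):

explained: PC1 0.75 (75%), PC2 0.1406 (14.06%), PC3 0.1094 (10.94%);  cumulative: 0.75, 0.8906, 1


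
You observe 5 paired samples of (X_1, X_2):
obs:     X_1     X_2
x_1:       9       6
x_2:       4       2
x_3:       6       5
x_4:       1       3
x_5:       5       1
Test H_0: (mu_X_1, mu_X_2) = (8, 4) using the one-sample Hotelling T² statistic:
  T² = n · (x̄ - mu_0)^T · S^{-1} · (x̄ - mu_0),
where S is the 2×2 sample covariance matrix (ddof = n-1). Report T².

Step 1 — sample mean vector:
  mean(X_1) = (9 + 4 + 6 + 1 + 5) / 5 = 25/5 = 5
  mean(X_2) = (6 + 2 + 5 + 3 + 1) / 5 = 17/5 = 3.4
  x̄ = (5, 3.4),  deviation x̄ - mu_0 = (5, 3.4) - (8, 4) = (-3, -0.6).

Step 2 — sample covariance matrix, S[i,j] = (1/(n-1)) · Σ_k (x_{k,i} - mean_i) · (x_{k,j} - mean_j), divisor n-1 = 4:
  S[X_1,X_1] = ((4)·(4) + (-1)·(-1) + (1)·(1) + (-4)·(-4) + (0)·(0)) / 4 = 34/4 = 8.5
  S[X_1,X_2] = ((4)·(2.6) + (-1)·(-1.4) + (1)·(1.6) + (-4)·(-0.4) + (0)·(-2.4)) / 4 = 15/4 = 3.75
  S[X_2,X_2] = ((2.6)·(2.6) + (-1.4)·(-1.4) + (1.6)·(1.6) + (-0.4)·(-0.4) + (-2.4)·(-2.4)) / 4 = 17.2/4 = 4.3
  S = [[8.5, 3.75],
 [3.75, 4.3]].

Step 3 — invert S. det(S) = 8.5·4.3 - (3.75)² = 22.4875.
  S^{-1} = (1/det) · [[d, -b], [-b, a]] = [[0.1912, -0.1668],
 [-0.1668, 0.378]].

Step 4 — quadratic form (x̄ - mu_0)^T · S^{-1} · (x̄ - mu_0):
  S^{-1} · (x̄ - mu_0) = (-0.4736, 0.2735),
  (x̄ - mu_0)^T · [...] = (-3)·(-0.4736) + (-0.6)·(0.2735) = 1.2567.

Step 5 — scale by n: T² = 5 · 1.2567 = 6.2835.

T² ≈ 6.2835


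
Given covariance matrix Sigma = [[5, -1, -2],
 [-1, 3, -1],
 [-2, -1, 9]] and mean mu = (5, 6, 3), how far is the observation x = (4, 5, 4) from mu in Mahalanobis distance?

Step 1 — centre the observation: (x - mu) = (-1, -1, 1).

Step 2 — invert Sigma (cofactor / det for 3×3, or solve directly):
  Sigma^{-1} = [[0.2476, 0.1048, 0.0667],
 [0.1048, 0.3905, 0.0667],
 [0.0667, 0.0667, 0.1333]].

Step 3 — form the quadratic (x - mu)^T · Sigma^{-1} · (x - mu):
  Sigma^{-1} · (x - mu) = (-0.2857, -0.4286, 0).
  (x - mu)^T · [Sigma^{-1} · (x - mu)] = (-1)·(-0.2857) + (-1)·(-0.4286) + (1)·(0) = 0.7143.

Step 4 — take square root: d = √(0.7143) ≈ 0.8452.

d(x, mu) = √(0.7143) ≈ 0.8452


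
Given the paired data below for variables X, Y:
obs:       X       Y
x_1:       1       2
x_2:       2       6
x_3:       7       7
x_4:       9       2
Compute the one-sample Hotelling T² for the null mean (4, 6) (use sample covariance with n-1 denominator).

Step 1 — sample mean vector:
  mean(X) = (1 + 2 + 7 + 9) / 4 = 19/4 = 4.75
  mean(Y) = (2 + 6 + 7 + 2) / 4 = 17/4 = 4.25
  x̄ = (4.75, 4.25),  deviation x̄ - mu_0 = (4.75, 4.25) - (4, 6) = (0.75, -1.75).

Step 2 — sample covariance matrix, S[i,j] = (1/(n-1)) · Σ_k (x_{k,i} - mean_i) · (x_{k,j} - mean_j), divisor n-1 = 3:
  S[X,X] = ((-3.75)·(-3.75) + (-2.75)·(-2.75) + (2.25)·(2.25) + (4.25)·(4.25)) / 3 = 44.75/3 = 14.9167
  S[X,Y] = ((-3.75)·(-2.25) + (-2.75)·(1.75) + (2.25)·(2.75) + (4.25)·(-2.25)) / 3 = 0.25/3 = 0.0833
  S[Y,Y] = ((-2.25)·(-2.25) + (1.75)·(1.75) + (2.75)·(2.75) + (-2.25)·(-2.25)) / 3 = 20.75/3 = 6.9167
  S = [[14.9167, 0.0833],
 [0.0833, 6.9167]].

Step 3 — invert S. det(S) = 14.9167·6.9167 - (0.0833)² = 103.1667.
  S^{-1} = (1/det) · [[d, -b], [-b, a]] = [[0.067, -0.0008],
 [-0.0008, 0.1446]].

Step 4 — quadratic form (x̄ - mu_0)^T · S^{-1} · (x̄ - mu_0):
  S^{-1} · (x̄ - mu_0) = (0.0517, -0.2536),
  (x̄ - mu_0)^T · [...] = (0.75)·(0.0517) + (-1.75)·(-0.2536) = 0.4826.

Step 5 — scale by n: T² = 4 · 0.4826 = 1.9305.

T² ≈ 1.9305


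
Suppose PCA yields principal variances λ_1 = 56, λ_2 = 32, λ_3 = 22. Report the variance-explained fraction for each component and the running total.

Step 1 — total variance = trace(Sigma) = Σ λ_i = 56 + 32 + 22 = 110.

Step 2 — fraction explained by component i = λ_i / Σ λ:
  PC1: 56/110 = 0.5091
  PC2: 32/110 = 0.2909
  PC3: 22/110 = 0.2

Step 3 — cumulative fraction after k components = (λ_1 + ... + λ_k) / Σ λ:
  k = 1: 56/110 = 0.5091
  k = 2: (56 + 32)/110 = 88/110 = 0.8
  k = 3: (56 + 32 + 22)/110 = 110/110 = 1

Summary (fraction, with percent):

explained: PC1 0.5091 (50.91%), PC2 0.2909 (29.09%), PC3 0.2 (20%);  cumulative: 0.5091, 0.8, 1


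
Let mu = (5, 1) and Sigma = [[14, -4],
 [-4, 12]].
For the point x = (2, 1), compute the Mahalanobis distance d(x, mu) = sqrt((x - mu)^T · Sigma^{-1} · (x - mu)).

Step 1 — centre the observation: (x - mu) = (-3, 0).

Step 2 — invert Sigma. det(Sigma) = 14·12 - (-4)² = 152.
  Sigma^{-1} = (1/det) · [[d, -b], [-b, a]] = [[0.0789, 0.0263],
 [0.0263, 0.0921]].

Step 3 — form the quadratic (x - mu)^T · Sigma^{-1} · (x - mu):
  Sigma^{-1} · (x - mu) = (-0.2368, -0.0789).
  (x - mu)^T · [Sigma^{-1} · (x - mu)] = (-3)·(-0.2368) + (0)·(-0.0789) = 0.7105.

Step 4 — take square root: d = √(0.7105) ≈ 0.8429.

d(x, mu) = √(0.7105) ≈ 0.8429


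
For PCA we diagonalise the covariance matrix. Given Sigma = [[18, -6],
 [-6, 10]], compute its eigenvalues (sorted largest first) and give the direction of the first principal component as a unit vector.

Step 1 — characteristic polynomial of 2×2 Sigma:
  det(Sigma - λI) = λ² - trace · λ + det = 0.
  trace = 18 + 10 = 28, det = 18·10 - (-6)² = 144.
Step 2 — discriminant:
  Δ = trace² - 4·det = 784 - 576 = 208.
Step 3 — eigenvalues:
  λ = (trace ± √Δ)/2 = (28 ± 14.4222)/2,
  λ_1 = 21.2111,  λ_2 = 6.7889.

Step 4 — unit eigenvector for λ_1: solve (Sigma - λ_1 I)v = 0. First row:
  (18 - 21.2111)·v_x + (-6)·v_y = 0, i.e. (-3.2111)·v_x + (-6)·v_y = 0,
  so v ∝ (b, λ_1 - a) = (-6, 3.2111); multiply by -1 so the first entry is positive: u = (6, -3.2111).
  ||u|| = √((6)² + (-3.2111)²) = √(46.3112) ≈ 6.8052,
  v_1 = u/||u|| ≈ (0.8817, -0.4719) (||v_1|| = 1).

λ_1 = 21.2111,  λ_2 = 6.7889;  v_1 ≈ (0.8817, -0.4719)


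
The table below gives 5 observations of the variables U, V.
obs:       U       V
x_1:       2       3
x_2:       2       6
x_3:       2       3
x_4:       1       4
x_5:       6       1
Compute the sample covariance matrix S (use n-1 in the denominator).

Step 1 — column means:
  mean(U) = (2 + 2 + 2 + 1 + 6) / 5 = 13/5 = 2.6
  mean(V) = (3 + 6 + 3 + 4 + 1) / 5 = 17/5 = 3.4

Step 2 — sample covariance S[i,j] = (1/(n-1)) · Σ_k (x_{k,i} - mean_i) · (x_{k,j} - mean_j), with n-1 = 4.
  S[U,U] = ((-0.6)·(-0.6) + (-0.6)·(-0.6) + (-0.6)·(-0.6) + (-1.6)·(-1.6) + (3.4)·(3.4)) / 4 = 15.2/4 = 3.8
  S[U,V] = ((-0.6)·(-0.4) + (-0.6)·(2.6) + (-0.6)·(-0.4) + (-1.6)·(0.6) + (3.4)·(-2.4)) / 4 = -10.2/4 = -2.55
  S[V,V] = ((-0.4)·(-0.4) + (2.6)·(2.6) + (-0.4)·(-0.4) + (0.6)·(0.6) + (-2.4)·(-2.4)) / 4 = 13.2/4 = 3.3

S is symmetric (S[j,i] = S[i,j]). Assembling:

S = [[3.8, -2.55],
 [-2.55, 3.3]]


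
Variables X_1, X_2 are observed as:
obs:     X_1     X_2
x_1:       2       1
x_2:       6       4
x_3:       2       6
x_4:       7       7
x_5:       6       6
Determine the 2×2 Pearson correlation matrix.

Step 1 — column means:
  mean(X_1) = (2 + 6 + 2 + 7 + 6) / 5 = 23/5 = 4.6
  mean(X_2) = (1 + 4 + 6 + 7 + 6) / 5 = 24/5 = 4.8

Step 2 — sample variances and covariances s[i,j] = (1/(n-1)) · Σ_k (x_{k,i} - mean_i) · (x_{k,j} - mean_j), with n-1 = 4:
  s[X_1,X_1] = ((-2.6)·(-2.6) + (1.4)·(1.4) + (-2.6)·(-2.6) + (2.4)·(2.4) + (1.4)·(1.4)) / 4 = 23.2/4 = 5.8
  s[X_1,X_2] = ((-2.6)·(-3.8) + (1.4)·(-0.8) + (-2.6)·(1.2) + (2.4)·(2.2) + (1.4)·(1.2)) / 4 = 12.6/4 = 3.15
  s[X_2,X_2] = ((-3.8)·(-3.8) + (-0.8)·(-0.8) + (1.2)·(1.2) + (2.2)·(2.2) + (1.2)·(1.2)) / 4 = 22.8/4 = 5.7
  Sample standard deviations s_i = √(s[i,i]):
  s(X_1) = √(5.8) = 2.4083
  s(X_2) = √(5.7) = 2.3875

Step 3 — r_{ij} = s_{ij} / (s_i · s_j):
  r[X_1,X_1] = 1 (diagonal).
  r[X_1,X_2] = 3.15 / (2.4083 · 2.3875) = 3.15 / 5.7498 = 0.5478
  r[X_2,X_2] = 1 (diagonal).

R is symmetric with unit diagonal. Assembling:

R = [[1, 0.5478],
 [0.5478, 1]]


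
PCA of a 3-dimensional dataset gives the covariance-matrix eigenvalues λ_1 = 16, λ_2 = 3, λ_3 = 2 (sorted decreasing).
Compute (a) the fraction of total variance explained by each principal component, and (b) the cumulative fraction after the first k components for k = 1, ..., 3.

Step 1 — total variance = trace(Sigma) = Σ λ_i = 16 + 3 + 2 = 21.

Step 2 — fraction explained by component i = λ_i / Σ λ:
  PC1: 16/21 = 0.7619
  PC2: 3/21 = 0.1429
  PC3: 2/21 = 0.0952

Step 3 — cumulative fraction after k components = (λ_1 + ... + λ_k) / Σ λ:
  k = 1: 16/21 = 0.7619
  k = 2: (16 + 3)/21 = 19/21 = 0.9048
  k = 3: (16 + 3 + 2)/21 = 21/21 = 1

Summary (fraction, with percent):

explained: PC1 0.7619 (76.19%), PC2 0.1429 (14.29%), PC3 0.0952 (9.52%);  cumulative: 0.7619, 0.9048, 1


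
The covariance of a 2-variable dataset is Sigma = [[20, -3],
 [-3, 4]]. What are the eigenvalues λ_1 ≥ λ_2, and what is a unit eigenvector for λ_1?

Step 1 — characteristic polynomial of 2×2 Sigma:
  det(Sigma - λI) = λ² - trace · λ + det = 0.
  trace = 20 + 4 = 24, det = 20·4 - (-3)² = 71.
Step 2 — discriminant:
  Δ = trace² - 4·det = 576 - 284 = 292.
Step 3 — eigenvalues:
  λ = (trace ± √Δ)/2 = (24 ± 17.088)/2,
  λ_1 = 20.544,  λ_2 = 3.456.

Step 4 — unit eigenvector for λ_1: solve (Sigma - λ_1 I)v = 0. First row:
  (20 - 20.544)·v_x + (-3)·v_y = 0, i.e. (-0.544)·v_x + (-3)·v_y = 0,
  so v ∝ (b, λ_1 - a) = (-3, 0.544); multiply by -1 so the first entry is positive: u = (3, -0.544).
  ||u|| = √((3)² + (-0.544)²) = √(9.2959) ≈ 3.0489,
  v_1 = u/||u|| ≈ (0.984, -0.1784) (||v_1|| = 1).

λ_1 = 20.544,  λ_2 = 3.456;  v_1 ≈ (0.984, -0.1784)
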